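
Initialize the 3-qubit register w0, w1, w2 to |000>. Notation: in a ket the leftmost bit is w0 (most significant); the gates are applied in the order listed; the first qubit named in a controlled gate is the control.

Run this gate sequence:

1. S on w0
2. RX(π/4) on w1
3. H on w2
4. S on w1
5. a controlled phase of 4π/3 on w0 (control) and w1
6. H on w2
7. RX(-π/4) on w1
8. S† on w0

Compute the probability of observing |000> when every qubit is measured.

A full measurement returns |000> with probability 3/4.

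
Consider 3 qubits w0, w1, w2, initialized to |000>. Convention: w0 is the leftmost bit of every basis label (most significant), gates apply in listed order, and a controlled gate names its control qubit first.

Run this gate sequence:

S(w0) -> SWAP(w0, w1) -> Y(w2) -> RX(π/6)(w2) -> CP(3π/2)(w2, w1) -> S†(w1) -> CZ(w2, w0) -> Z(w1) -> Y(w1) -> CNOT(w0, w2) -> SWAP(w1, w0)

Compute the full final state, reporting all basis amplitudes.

The resulting statevector has amplitude I*(-sqrt(2) + sqrt(6))/4 on |100>, -sqrt(6)/4 - sqrt(2)/4 on |101>, and 0 on every other basis state.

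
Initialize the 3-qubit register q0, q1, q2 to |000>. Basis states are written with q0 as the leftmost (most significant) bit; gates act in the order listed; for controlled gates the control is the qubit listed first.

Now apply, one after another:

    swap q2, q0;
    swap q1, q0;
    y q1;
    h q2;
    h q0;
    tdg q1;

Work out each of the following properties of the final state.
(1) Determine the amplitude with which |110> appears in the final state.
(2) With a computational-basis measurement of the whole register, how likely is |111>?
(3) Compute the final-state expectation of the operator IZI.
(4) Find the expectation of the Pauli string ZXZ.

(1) |110> carries amplitude exp(I*pi/4)/2 in the final state.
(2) Outcome |111> occurs with probability 1/4.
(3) The expectation value of IZI is -1.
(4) The observable ZXZ averages to 0.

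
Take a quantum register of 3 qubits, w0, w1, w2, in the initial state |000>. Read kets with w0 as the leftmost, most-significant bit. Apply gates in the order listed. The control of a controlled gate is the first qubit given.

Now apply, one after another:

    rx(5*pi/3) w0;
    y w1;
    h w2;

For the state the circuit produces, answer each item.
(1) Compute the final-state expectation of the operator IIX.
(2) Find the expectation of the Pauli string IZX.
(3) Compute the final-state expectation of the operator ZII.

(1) The expectation value of IIX is 1.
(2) In the final state, IZX has expectation -1.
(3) In the final state, ZII has expectation 1/2.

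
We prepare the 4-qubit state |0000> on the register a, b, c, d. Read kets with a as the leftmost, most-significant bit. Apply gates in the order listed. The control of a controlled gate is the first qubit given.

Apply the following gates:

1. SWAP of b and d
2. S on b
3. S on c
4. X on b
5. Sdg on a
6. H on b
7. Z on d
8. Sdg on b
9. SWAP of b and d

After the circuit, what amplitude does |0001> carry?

The final state's coefficient on |0001> equals sqrt(2)*I/2.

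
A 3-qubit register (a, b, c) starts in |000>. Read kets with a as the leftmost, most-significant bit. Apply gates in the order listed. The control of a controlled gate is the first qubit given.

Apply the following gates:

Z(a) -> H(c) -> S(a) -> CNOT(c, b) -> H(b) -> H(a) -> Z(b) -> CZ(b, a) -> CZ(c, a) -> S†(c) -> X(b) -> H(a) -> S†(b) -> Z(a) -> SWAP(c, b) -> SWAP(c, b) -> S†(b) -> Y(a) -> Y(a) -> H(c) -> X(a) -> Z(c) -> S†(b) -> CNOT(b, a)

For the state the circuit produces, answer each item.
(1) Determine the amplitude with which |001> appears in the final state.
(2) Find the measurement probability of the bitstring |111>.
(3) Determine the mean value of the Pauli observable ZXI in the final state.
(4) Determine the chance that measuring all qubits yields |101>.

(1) |001> carries amplitude -sqrt(2)/4 in the final state. Key observation: the block from step 15 through step 16 cancels to the identity and can be dropped.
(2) A full measurement returns |111> with probability 1/8.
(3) The expectation value of ZXI is 0.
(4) The probability of measuring |101> is 1/8.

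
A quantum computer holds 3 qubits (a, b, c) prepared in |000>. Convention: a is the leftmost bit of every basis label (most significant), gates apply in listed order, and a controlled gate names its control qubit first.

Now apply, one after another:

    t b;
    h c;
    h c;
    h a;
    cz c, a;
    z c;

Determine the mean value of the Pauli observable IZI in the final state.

The expectation value of IZI is 1.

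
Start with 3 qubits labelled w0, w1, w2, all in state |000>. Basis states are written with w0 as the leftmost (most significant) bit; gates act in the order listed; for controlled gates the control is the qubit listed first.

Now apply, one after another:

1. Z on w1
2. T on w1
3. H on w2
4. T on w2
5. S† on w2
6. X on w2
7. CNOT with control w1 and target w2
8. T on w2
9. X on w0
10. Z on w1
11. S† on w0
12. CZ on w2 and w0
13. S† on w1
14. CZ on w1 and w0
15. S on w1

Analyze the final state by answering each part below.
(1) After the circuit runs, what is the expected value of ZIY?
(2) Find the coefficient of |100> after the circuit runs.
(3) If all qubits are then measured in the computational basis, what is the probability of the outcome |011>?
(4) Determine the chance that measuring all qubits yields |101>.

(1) The expectation value of ZIY is 1.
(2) The final state's coefficient on |100> equals -sqrt(2)*exp(I*pi/4)/2.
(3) A full measurement returns |011> with probability 0.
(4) A full measurement returns |101> with probability 1/2.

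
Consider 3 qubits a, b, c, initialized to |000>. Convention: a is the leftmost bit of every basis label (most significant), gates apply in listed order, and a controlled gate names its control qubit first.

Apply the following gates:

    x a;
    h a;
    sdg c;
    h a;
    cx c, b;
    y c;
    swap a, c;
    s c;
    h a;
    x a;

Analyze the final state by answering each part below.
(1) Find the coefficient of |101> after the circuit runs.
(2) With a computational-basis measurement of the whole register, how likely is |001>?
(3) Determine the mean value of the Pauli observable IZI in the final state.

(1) |101> carries amplitude -sqrt(2)/2 in the final state.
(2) The probability of measuring |001> is 1/2.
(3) The expectation value of IZI is 1.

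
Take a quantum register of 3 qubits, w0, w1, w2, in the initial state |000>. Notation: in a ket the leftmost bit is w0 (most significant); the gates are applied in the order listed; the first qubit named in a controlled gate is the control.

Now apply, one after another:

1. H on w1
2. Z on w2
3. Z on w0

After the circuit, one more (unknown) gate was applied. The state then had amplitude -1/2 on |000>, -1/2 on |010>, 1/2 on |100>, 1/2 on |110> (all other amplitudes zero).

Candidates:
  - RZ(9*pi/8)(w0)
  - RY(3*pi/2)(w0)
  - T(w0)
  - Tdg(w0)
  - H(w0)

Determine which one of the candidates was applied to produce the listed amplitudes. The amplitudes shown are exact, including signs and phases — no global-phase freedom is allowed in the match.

The applied gate was RY(3*pi/2)(w0).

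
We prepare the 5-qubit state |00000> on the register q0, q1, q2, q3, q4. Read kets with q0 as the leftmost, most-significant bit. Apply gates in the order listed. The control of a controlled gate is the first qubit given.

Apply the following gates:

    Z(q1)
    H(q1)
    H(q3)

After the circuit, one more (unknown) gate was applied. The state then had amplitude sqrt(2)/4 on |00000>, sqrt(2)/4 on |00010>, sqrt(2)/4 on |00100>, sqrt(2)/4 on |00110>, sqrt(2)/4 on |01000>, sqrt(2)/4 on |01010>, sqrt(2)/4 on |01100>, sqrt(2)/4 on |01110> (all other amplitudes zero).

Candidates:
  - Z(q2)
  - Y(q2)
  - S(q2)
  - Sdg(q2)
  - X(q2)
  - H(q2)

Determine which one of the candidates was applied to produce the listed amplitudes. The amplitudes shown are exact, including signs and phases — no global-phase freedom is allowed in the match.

It was H(q2) that produced the state shown.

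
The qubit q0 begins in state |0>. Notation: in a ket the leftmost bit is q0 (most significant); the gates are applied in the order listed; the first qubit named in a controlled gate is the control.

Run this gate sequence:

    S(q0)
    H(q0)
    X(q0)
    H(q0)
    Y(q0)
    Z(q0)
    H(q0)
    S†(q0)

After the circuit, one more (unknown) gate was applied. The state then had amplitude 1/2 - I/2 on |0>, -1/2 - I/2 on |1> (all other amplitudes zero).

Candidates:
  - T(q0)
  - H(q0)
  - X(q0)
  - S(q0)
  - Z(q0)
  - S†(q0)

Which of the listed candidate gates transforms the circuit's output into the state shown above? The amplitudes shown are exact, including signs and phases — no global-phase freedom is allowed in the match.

The applied gate was H(q0).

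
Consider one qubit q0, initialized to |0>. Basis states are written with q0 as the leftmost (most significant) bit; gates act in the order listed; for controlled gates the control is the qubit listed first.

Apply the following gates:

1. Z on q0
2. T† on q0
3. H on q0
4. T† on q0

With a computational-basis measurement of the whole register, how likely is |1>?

Outcome |1> occurs with probability 1/2.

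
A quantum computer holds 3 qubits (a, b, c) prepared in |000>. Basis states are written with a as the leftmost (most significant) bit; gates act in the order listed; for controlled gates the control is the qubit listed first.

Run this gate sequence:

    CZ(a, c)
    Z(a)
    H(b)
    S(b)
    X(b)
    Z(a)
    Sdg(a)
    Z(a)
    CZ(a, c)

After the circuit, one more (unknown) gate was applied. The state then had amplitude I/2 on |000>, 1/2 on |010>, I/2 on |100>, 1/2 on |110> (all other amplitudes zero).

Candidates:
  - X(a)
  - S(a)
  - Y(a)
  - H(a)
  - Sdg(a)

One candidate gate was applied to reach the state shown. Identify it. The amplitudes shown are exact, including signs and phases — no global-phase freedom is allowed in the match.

The applied gate was H(a).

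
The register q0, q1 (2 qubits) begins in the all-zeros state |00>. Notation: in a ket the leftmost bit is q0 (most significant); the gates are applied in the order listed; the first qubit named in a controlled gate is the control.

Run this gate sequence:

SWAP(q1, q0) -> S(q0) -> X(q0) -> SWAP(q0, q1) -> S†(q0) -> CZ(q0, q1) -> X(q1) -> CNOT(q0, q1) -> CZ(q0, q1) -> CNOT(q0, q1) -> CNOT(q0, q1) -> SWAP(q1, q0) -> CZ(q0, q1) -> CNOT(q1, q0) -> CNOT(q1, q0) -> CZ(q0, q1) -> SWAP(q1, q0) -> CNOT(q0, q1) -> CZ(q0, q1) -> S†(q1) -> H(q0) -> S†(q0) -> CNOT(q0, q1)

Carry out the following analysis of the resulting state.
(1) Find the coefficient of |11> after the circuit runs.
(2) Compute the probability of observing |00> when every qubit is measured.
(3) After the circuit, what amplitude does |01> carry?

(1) The amplitude on |11> is -sqrt(2)*I/2. Key observation: steps 12-17 multiply out to the identity, so the circuit reduces to the remaining gates.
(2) Outcome |00> occurs with probability 1/2.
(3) |01> carries amplitude 0 in the final state.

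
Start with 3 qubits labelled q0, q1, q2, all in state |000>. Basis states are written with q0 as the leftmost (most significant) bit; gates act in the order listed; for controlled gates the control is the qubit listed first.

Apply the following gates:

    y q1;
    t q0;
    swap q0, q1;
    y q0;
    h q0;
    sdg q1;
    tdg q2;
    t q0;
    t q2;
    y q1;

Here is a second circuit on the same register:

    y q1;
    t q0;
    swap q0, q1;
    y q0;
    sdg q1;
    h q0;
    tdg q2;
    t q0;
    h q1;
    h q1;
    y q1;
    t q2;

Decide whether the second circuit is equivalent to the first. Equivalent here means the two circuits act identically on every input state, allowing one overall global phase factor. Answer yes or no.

Yes, they are equivalent — the unitaries differ by at most a global phase.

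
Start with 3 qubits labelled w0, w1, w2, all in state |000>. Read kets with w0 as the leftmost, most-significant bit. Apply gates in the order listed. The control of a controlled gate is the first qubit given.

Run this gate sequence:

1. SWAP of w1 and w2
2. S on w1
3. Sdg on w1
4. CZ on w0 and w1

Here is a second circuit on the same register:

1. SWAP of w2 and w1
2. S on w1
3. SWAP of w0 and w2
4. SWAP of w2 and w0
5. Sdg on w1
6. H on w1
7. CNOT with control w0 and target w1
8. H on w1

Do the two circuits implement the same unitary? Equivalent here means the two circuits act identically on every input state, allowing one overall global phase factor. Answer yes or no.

Yes: on every input state the two circuits agree up to one overall phase factor.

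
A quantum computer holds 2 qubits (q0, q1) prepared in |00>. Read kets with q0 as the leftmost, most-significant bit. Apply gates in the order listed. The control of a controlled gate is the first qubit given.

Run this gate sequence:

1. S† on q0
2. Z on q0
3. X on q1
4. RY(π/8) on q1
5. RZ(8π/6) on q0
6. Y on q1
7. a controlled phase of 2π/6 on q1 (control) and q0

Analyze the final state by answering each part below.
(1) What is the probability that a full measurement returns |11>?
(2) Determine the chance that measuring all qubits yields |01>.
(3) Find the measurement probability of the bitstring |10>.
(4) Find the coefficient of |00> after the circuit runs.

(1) The probability of measuring |11> is 0.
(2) Outcome |01> occurs with probability sin(pi/16)**2.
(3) Outcome |10> occurs with probability 0.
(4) The final state's coefficient on |00> equals exp(5*I*pi/6)*cos(pi/16).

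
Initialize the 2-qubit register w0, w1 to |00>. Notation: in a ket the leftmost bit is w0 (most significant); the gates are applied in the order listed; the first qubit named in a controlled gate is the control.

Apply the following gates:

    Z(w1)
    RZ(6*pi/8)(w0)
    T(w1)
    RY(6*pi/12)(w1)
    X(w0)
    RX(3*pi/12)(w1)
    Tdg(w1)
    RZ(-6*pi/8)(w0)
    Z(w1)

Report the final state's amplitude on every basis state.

The resulting statevector has amplitude 0 on |00>, 0 on |01>, sqrt(2)*(-sqrt(sqrt(2) + 2) + I*sqrt(2 - sqrt(2)))*exp(I*pi/4)/4 on |10>, sqrt(2)*sqrt(sqrt(2) + 2)/4 - sqrt(2)*I*sqrt(2 - sqrt(2))/4 on |11>.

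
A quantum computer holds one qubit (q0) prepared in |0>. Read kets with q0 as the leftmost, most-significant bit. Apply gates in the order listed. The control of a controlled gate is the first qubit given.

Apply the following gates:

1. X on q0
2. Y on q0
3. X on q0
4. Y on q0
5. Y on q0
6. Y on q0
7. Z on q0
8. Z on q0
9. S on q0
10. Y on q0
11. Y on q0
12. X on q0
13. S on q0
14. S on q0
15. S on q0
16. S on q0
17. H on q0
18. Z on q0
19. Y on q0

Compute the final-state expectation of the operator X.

In the final state, X has expectation -1. Key observation: gates 13-16 undo each other exactly, leaving only the rest of the circuit to track.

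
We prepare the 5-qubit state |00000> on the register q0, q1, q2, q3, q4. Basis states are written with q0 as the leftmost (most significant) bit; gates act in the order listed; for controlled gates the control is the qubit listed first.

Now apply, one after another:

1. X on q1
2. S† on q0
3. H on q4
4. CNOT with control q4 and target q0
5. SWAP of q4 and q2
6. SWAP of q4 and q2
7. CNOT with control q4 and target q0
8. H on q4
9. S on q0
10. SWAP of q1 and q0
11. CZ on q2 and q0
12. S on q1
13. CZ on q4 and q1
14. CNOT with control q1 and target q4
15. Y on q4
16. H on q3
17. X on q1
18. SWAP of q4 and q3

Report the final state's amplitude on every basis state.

After the circuit, the state carries amplitude sqrt(2)*I/2 on |11010>, sqrt(2)*I/2 on |11011>, and 0 on every other basis state. Key observation: steps 2-9 multiply out to the identity, so the circuit reduces to the remaining gates.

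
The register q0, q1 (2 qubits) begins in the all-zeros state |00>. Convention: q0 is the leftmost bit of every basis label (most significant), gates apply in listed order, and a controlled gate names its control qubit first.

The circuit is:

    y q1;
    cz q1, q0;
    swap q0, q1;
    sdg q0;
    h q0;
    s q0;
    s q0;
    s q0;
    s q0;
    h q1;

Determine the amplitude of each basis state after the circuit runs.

After the circuit, the state carries amplitude 1/2 on |00>, 1/2 on |01>, -1/2 on |10>, -1/2 on |11>. Key observation: steps 6-9 multiply out to the identity, so the circuit reduces to the remaining gates.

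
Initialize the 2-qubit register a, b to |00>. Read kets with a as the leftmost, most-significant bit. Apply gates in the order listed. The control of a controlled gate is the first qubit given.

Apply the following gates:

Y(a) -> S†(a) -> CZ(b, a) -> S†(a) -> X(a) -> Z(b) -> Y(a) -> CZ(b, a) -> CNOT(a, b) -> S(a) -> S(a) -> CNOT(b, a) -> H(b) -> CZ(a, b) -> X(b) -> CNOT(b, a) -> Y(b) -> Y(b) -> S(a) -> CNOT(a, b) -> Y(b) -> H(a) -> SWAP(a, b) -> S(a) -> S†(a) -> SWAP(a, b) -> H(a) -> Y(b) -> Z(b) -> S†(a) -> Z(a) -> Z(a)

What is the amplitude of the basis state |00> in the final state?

The final state's coefficient on |00> equals sqrt(2)/2. Key observation: steps 21-28 multiply out to the identity, so the circuit reduces to the remaining gates.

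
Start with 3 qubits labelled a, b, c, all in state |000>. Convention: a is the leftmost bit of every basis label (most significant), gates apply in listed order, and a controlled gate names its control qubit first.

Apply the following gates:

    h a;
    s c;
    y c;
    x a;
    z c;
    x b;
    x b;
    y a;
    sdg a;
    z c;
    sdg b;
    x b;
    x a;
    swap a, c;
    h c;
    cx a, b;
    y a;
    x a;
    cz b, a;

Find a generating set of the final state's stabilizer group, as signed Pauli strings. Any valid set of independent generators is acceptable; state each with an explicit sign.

One valid set of independent stabilizer generators is +IIY, -ZII, +IZI (any independent generating set of the same group is equally correct). Key observation: steps 6-7 multiply out to the identity, so the circuit reduces to the remaining gates.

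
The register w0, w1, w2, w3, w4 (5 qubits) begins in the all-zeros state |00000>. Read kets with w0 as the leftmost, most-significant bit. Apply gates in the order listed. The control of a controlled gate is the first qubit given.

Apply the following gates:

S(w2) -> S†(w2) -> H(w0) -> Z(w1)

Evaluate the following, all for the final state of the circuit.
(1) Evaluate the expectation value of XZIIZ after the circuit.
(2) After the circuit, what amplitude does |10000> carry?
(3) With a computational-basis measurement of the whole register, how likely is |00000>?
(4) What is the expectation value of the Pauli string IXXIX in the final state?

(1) The expectation value of XZIIZ is 1.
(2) The final state's coefficient on |10000> equals sqrt(2)/2.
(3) Outcome |00000> occurs with probability 1/2.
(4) In the final state, IXXIX has expectation 0.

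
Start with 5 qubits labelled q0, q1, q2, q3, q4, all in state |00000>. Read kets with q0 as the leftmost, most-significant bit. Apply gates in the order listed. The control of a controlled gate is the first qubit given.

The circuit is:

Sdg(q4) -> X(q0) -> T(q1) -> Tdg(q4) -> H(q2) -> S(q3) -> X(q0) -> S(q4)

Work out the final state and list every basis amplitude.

The final amplitudes are sqrt(2)/2 on |00000>, sqrt(2)/2 on |00100>, and 0 on every other basis state.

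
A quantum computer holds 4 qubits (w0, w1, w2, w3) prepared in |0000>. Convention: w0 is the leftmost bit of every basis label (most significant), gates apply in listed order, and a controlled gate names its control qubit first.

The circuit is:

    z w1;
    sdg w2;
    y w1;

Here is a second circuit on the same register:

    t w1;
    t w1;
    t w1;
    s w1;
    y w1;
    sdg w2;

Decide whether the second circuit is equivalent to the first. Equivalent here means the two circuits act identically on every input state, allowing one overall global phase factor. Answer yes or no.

No — the two circuits implement different unitaries, even allowing a global phase.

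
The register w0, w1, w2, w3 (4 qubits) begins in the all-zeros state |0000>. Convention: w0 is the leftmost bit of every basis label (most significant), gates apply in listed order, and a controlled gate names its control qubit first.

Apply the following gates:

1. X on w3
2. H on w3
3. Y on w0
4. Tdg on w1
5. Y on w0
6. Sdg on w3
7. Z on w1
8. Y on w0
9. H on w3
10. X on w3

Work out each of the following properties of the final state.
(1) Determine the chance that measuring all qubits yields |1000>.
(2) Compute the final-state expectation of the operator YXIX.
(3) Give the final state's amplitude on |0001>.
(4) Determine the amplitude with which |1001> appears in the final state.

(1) Outcome |1000> occurs with probability 1/2.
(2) In the final state, YXIX has expectation 0.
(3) |0001> carries amplitude 0 in the final state.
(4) The final state's coefficient on |1001> equals -1/2 + I/2.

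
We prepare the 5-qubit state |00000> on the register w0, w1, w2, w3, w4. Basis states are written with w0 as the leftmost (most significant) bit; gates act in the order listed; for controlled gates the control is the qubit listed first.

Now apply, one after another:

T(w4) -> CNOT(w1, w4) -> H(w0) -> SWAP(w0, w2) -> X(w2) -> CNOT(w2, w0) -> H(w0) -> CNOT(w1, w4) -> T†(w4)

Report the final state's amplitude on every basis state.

The final amplitudes are 1/2 on |00000>, 1/2 on |00100>, 1/2 on |10000>, -1/2 on |10100>, and 0 on every other basis state.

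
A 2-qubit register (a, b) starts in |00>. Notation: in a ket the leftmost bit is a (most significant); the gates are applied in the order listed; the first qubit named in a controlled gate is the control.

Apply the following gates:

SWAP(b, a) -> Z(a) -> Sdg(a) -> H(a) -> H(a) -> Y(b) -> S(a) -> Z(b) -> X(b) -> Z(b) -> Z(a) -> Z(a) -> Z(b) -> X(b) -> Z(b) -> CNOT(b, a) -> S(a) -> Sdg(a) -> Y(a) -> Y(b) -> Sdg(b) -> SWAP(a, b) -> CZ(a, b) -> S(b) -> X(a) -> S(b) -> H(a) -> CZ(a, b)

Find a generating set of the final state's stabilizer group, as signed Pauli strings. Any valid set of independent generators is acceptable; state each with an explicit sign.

The stabilizer group can be generated by -XI, +IZ, among other valid generating sets. Key observation: the block from step 9 through step 14 cancels to the identity and can be dropped.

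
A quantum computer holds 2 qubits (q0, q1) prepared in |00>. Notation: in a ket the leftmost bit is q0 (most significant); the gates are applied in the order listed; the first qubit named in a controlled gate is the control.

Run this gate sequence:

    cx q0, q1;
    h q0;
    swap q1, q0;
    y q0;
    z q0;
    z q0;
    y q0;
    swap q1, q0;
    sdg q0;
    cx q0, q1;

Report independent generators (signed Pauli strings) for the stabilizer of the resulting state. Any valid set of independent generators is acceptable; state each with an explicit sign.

The final state is stabilized by the group generated by -XY, +ZZ; other independent generating sets are equally valid. Key observation: gates 3-8 undo each other exactly, leaving only the rest of the circuit to track.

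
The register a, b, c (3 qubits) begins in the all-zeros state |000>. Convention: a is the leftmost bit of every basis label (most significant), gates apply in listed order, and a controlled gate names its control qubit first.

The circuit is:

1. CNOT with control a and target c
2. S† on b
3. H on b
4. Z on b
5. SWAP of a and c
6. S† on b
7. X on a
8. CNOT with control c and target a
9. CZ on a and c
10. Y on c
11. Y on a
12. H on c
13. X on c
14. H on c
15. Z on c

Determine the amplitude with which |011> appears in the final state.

The final state's coefficient on |011> equals sqrt(2)*I/2. Key observation: gates 12-15 undo each other exactly, leaving only the rest of the circuit to track.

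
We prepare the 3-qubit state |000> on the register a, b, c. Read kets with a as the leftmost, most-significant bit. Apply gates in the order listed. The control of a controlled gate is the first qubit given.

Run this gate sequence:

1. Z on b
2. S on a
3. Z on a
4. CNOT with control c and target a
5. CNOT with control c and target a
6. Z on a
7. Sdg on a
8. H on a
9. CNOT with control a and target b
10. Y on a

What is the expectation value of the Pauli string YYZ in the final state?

The observable YYZ averages to -1. Key observation: the block from step 2 through step 7 cancels to the identity and can be dropped.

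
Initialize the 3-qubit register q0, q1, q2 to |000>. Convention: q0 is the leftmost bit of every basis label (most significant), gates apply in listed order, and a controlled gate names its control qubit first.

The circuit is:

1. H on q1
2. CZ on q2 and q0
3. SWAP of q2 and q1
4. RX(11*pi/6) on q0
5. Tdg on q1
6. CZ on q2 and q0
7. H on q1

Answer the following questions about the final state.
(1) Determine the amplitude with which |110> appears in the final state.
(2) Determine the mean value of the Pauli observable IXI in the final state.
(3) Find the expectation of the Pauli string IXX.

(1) The amplitude on |110> is I*(-sqrt(6) + sqrt(2))/8.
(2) The observable IXI averages to 1.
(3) The expectation value of IXX is sqrt(3)/2.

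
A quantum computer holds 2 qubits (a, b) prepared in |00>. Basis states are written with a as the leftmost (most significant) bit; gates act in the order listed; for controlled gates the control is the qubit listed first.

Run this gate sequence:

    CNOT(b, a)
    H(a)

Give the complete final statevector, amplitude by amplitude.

The resulting statevector has amplitude sqrt(2)/2 on |00>, 0 on |01>, sqrt(2)/2 on |10>, 0 on |11>.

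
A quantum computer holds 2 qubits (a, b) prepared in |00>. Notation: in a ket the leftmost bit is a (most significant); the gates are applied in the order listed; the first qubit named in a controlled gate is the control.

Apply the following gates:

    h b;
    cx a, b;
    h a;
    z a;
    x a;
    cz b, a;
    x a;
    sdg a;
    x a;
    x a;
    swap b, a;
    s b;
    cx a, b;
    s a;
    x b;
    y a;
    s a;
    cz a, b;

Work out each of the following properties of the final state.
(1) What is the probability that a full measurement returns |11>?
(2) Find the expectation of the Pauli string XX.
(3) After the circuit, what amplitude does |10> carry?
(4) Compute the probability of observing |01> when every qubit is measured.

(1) The probability of measuring |11> is 1/4. Key observation: the block from step 9 through step 10 cancels to the identity and can be dropped.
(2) The observable XX averages to -1.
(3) The final state's coefficient on |10> equals 1/2.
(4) A full measurement returns |01> with probability 1/4.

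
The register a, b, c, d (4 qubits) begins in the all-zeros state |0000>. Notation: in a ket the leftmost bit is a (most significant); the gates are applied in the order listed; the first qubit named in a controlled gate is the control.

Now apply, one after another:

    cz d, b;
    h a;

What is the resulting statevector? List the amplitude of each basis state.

After the circuit, the state carries amplitude sqrt(2)/2 on |0000>, sqrt(2)/2 on |1000>, and 0 on every other basis state.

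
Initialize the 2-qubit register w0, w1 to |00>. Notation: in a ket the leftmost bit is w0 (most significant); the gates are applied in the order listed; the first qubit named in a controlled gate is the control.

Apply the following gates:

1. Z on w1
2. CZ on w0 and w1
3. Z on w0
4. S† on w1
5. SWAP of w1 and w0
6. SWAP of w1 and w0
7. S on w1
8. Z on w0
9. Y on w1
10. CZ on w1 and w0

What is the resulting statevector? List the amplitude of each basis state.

The final amplitudes are I on |01>, and 0 on every other basis state. Key observation: steps 3-8 multiply out to the identity, so the circuit reduces to the remaining gates.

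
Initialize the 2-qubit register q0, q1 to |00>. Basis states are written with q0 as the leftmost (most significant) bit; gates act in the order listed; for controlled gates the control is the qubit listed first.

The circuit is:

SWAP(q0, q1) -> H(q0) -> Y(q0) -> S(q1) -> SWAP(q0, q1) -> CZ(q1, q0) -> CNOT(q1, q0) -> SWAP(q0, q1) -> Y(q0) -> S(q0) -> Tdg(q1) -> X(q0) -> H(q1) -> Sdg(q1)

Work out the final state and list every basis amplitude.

After the circuit, the state carries amplitude I/2 on |00>, 1/2 on |01>, -exp(3*I*pi/4)/2 on |10>, exp(I*pi/4)/2 on |11>.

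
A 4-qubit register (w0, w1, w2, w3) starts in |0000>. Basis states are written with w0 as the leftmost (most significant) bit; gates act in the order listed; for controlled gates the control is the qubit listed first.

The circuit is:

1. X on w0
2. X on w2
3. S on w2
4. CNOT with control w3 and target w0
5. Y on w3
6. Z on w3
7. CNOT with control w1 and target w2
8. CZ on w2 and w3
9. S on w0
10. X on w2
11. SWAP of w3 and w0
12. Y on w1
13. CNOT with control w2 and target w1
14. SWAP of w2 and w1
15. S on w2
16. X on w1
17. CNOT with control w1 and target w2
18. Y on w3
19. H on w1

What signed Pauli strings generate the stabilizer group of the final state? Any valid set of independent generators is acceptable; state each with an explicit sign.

The stabilizer group can be generated by -IXII, -ZIII, +IIZI, +IIIZ, among other valid generating sets.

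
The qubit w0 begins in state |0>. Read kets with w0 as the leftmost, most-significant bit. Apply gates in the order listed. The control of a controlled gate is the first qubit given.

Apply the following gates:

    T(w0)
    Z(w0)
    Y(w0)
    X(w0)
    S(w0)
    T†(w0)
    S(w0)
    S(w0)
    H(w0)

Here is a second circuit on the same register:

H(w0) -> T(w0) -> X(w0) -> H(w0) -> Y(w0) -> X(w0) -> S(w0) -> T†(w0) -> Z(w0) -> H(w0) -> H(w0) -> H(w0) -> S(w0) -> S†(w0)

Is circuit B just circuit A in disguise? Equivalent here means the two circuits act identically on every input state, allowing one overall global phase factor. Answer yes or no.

No, they are not equivalent — no single phase factor reconciles the two unitaries.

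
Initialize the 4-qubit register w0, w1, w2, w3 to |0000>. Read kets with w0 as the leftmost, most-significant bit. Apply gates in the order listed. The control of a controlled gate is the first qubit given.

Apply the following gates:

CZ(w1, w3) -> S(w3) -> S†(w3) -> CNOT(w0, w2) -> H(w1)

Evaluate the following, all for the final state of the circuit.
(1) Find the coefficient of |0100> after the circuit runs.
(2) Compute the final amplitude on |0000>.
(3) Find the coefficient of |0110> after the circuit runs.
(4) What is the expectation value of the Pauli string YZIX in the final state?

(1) |0100> carries amplitude sqrt(2)/2 in the final state. Key observation: steps 2-3 multiply out to the identity, so the circuit reduces to the remaining gates.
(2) The final state's coefficient on |0000> equals sqrt(2)/2.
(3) |0110> carries amplitude 0 in the final state.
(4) The observable YZIX averages to 0.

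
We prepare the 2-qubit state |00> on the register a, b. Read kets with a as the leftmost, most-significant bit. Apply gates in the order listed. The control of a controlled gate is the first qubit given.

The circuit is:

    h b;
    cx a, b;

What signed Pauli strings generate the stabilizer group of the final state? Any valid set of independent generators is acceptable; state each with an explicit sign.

One valid set of independent stabilizer generators is +IX, +ZI (any independent generating set of the same group is equally correct).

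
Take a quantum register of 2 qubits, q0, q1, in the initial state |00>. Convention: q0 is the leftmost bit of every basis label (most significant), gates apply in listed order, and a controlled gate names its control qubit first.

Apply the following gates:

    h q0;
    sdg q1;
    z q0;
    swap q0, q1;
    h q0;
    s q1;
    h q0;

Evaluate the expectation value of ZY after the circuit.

The expectation value of ZY is -1.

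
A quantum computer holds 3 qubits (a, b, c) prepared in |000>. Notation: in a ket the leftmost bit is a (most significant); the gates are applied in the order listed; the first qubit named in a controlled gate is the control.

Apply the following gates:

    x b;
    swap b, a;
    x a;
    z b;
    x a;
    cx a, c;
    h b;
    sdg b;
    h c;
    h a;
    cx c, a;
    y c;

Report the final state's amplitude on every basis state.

After the circuit, the state carries amplitude -sqrt(2)*I/4 on |000>, sqrt(2)*I/4 on |001>, -sqrt(2)/4 on |010>, sqrt(2)/4 on |011>, sqrt(2)*I/4 on |100>, -sqrt(2)*I/4 on |101>, sqrt(2)/4 on |110>, -sqrt(2)/4 on |111>.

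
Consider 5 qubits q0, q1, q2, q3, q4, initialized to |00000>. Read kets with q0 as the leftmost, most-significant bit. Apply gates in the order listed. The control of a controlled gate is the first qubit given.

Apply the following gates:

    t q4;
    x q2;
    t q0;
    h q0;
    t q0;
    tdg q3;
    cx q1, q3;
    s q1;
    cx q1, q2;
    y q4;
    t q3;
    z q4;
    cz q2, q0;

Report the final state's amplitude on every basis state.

The resulting statevector has amplitude -sqrt(2)*I/2 on |00101>, sqrt(2)*exp(3*I*pi/4)/2 on |10101>, and 0 on every other basis state.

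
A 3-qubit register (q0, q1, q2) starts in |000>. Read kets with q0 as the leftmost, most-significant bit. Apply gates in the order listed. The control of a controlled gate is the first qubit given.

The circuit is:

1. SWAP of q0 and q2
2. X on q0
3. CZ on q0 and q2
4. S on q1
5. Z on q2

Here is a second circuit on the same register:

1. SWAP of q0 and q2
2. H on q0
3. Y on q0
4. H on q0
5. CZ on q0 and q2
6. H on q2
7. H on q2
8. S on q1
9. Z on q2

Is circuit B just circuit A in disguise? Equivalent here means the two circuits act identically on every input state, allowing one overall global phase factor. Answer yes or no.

No: there is an input state on which the two circuits produce genuinely different outputs (not merely differing by a phase).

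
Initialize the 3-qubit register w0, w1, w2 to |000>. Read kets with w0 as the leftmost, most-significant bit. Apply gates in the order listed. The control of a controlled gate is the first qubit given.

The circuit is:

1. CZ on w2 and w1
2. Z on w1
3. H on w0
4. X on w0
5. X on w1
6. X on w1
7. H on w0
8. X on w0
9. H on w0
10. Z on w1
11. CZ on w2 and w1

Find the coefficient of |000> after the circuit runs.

The final state's coefficient on |000> equals sqrt(2)/2.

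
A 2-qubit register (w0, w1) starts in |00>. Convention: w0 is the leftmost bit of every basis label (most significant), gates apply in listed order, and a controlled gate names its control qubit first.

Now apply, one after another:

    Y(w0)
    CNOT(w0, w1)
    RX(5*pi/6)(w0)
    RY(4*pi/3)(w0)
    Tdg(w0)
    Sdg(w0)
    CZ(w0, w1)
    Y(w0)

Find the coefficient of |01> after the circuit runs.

|01> carries amplitude (-3*sqrt(2) - sqrt(6) - sqrt(2)*I + sqrt(6)*I)*exp(3*I*pi/4)/8 in the final state.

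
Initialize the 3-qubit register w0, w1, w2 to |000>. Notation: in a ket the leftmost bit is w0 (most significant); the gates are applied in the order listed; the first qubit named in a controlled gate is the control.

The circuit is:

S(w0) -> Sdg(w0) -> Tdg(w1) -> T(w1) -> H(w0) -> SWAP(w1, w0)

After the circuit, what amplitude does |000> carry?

The amplitude on |000> is sqrt(2)/2.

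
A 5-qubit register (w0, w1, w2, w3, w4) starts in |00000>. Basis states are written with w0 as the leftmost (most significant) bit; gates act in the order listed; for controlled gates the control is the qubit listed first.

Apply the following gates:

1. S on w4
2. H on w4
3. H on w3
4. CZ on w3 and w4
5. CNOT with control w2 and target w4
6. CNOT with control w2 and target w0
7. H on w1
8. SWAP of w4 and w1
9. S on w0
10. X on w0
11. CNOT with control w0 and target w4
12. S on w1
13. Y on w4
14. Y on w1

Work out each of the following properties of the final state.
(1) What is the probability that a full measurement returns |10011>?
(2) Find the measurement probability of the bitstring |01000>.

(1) A full measurement returns |10011> with probability 1/8.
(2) Outcome |01000> occurs with probability 0.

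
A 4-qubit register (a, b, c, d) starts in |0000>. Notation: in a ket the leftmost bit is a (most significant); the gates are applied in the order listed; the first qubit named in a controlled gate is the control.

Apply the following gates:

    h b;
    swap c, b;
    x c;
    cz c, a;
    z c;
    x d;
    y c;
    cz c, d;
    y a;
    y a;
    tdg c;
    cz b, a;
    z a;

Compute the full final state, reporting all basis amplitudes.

After the circuit, the state carries amplitude sqrt(2)*I/2 on |0001>, -sqrt(2)*exp(I*pi/4)/2 on |0011>, and 0 on every other basis state.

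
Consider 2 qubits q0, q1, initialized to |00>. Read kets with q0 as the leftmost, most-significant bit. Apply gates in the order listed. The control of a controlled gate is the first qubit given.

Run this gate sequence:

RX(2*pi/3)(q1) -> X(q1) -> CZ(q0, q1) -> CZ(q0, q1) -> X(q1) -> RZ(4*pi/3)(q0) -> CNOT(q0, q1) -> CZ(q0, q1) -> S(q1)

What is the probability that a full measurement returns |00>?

A full measurement returns |00> with probability 1/4. Key observation: gates 2-5 undo each other exactly, leaving only the rest of the circuit to track.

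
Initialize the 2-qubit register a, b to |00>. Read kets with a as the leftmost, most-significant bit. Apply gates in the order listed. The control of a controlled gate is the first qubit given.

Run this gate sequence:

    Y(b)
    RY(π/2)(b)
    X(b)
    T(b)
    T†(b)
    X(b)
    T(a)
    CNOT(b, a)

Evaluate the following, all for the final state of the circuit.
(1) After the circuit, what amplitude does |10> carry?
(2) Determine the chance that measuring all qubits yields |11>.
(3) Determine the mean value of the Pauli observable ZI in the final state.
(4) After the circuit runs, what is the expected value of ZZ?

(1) The final state's coefficient on |10> equals 0. Key observation: steps 3-6 multiply out to the identity, so the circuit reduces to the remaining gates.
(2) The probability of measuring |11> is 1/2.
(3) The expectation value of ZI is 0.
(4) In the final state, ZZ has expectation 1.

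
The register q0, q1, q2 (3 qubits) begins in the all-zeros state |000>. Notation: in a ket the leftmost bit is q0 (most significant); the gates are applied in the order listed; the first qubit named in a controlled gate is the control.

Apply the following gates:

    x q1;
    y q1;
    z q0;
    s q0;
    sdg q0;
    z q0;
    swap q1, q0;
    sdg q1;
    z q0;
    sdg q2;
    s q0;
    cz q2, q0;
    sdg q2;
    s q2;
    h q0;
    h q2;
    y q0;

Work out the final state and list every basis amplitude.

The final amplitudes are -1/2 on |000>, -1/2 on |001>, 0 on |010>, 0 on |011>, 1/2 on |100>, 1/2 on |101>, 0 on |110>, 0 on |111>. Key observation: the block from step 3 through step 6 cancels to the identity and can be dropped.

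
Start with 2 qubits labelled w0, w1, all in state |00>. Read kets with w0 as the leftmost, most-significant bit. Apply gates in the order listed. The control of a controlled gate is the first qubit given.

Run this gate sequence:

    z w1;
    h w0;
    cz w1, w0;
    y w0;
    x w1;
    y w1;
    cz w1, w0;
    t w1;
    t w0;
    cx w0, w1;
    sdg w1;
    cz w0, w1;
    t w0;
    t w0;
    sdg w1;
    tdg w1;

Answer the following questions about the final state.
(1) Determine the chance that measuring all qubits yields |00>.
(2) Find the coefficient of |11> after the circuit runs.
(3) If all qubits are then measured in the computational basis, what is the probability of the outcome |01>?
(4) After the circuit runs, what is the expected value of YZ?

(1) The probability of measuring |00> is 1/2.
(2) The final state's coefficient on |11> equals sqrt(2)*I/2.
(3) A full measurement returns |01> with probability 0.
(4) The observable YZ averages to 0.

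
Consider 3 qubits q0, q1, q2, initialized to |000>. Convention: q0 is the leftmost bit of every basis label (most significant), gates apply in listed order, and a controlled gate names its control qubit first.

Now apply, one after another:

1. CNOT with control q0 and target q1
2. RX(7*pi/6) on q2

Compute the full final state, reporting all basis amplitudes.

The resulting statevector has amplitude -sqrt(6)/4 + sqrt(2)/4 on |000>, I*(-sqrt(6) - sqrt(2))/4 on |001>, and 0 on every other basis state.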